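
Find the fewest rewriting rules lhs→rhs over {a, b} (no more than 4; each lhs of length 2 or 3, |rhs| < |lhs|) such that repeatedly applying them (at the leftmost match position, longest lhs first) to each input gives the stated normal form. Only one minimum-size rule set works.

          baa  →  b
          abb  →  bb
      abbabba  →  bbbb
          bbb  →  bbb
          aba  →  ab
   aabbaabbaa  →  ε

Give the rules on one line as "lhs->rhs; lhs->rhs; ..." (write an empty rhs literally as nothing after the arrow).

  | baa => ba => b
  | abb => bb
  | abbabba => bbabba => bbbba => bbbb
  | bbb

aa->; aab->aa; abb->bb; ba->b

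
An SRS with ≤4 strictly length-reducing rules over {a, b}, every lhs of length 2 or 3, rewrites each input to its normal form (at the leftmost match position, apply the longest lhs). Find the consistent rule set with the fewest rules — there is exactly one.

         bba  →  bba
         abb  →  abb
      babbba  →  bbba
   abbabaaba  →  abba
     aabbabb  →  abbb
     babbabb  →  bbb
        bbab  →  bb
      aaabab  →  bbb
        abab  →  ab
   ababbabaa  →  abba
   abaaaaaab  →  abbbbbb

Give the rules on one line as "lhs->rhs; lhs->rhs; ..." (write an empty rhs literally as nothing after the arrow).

  | bba
  | abb
  | babbba => bbba
  | abbabaaba => abbaaba => abbaba => abba

aa->a; aaa->bb; bab->b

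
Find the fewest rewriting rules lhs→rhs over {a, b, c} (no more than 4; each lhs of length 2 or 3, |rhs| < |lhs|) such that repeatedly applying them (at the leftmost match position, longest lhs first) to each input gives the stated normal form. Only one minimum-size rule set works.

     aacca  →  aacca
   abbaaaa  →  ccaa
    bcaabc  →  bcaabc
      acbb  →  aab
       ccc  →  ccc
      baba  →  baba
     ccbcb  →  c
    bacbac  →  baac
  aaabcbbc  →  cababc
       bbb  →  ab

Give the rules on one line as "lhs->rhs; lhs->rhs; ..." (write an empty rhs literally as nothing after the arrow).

  | aacca
  | abbaaaa => aaaaaa => caaaa => ccaa
  | bcaabc
  | acbb => aab

aaa->ca; bb->a; cb->; cbb->ab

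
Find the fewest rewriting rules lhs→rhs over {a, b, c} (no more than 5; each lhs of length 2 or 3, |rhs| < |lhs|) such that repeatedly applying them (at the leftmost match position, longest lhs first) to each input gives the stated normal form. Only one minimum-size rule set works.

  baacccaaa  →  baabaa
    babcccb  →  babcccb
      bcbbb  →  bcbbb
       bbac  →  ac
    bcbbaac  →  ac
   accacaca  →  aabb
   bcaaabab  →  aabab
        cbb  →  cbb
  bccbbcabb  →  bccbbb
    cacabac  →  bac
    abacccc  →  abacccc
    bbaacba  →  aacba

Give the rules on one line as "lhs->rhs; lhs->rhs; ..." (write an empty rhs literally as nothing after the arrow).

  | baacccaaa => baacaaa => baabaa
  | babcccb
  | bcbbb
  | bbac => ac

bba->a; ca->b; cab->; cca->a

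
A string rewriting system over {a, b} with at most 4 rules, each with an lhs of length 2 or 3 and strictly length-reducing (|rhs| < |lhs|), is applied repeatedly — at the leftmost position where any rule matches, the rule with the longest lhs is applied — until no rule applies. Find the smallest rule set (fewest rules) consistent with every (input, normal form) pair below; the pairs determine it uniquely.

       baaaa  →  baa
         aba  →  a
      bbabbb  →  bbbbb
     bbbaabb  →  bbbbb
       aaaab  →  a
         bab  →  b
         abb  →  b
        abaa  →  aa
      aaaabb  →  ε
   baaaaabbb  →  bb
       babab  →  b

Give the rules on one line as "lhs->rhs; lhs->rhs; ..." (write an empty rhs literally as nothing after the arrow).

  | baaaa => baaa => baa
  | aba => a
  | bbabbb => bbbbb
  | bbbaabb => bbbabb => bbbbb

aaa->aa; ab->; bba->bb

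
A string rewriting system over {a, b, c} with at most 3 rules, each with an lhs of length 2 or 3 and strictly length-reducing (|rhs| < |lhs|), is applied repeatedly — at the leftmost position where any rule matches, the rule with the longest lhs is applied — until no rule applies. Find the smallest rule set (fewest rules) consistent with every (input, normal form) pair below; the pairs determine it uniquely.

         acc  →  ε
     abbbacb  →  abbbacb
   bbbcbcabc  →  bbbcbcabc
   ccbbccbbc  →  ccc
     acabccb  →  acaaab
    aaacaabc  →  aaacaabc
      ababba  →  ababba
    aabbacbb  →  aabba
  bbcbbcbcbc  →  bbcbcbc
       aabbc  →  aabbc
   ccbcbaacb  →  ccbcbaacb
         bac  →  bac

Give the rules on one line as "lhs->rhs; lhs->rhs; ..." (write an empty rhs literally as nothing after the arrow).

acc->; bcc->aa; cbb->

  | acc => ε
  | abbbacb
  | bbbcbcabc
  | ccbbccbbc => cccbbc => ccc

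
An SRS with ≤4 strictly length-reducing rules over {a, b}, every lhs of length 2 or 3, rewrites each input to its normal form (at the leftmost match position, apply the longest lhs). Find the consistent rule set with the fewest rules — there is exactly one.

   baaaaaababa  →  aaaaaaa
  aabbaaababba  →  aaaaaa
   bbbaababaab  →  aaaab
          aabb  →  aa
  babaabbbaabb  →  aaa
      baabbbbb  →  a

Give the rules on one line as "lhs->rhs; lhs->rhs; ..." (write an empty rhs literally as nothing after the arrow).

abb->ba; ba->a; bab->

  | baaaaaababa => aaaaaababa => aaaaaaa
  | aabbaaababba => abaaaababba => aaaaababba => aaaaaba => aaaaaa
  | bbbaababaab => bbaababaab => baababaab => aababaab => aaaab
  | aabb => aba => aa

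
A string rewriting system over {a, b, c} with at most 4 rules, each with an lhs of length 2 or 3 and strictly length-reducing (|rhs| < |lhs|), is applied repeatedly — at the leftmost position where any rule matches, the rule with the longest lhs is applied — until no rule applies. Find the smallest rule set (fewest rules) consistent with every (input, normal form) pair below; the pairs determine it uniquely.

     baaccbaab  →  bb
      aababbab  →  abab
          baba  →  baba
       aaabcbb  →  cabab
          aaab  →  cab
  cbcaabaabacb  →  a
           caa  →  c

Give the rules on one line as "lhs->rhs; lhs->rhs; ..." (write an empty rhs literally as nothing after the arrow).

  | baaccbaab => bcccbaab => bccbaab => bcbaab => baaab => bcab => bb
  | aababbab => cbabbab => aabbab => cbbab => abab
  | baba
  | aaabcbb => cabcbb => cabab

aa->c; bca->b; cb->a; cc->c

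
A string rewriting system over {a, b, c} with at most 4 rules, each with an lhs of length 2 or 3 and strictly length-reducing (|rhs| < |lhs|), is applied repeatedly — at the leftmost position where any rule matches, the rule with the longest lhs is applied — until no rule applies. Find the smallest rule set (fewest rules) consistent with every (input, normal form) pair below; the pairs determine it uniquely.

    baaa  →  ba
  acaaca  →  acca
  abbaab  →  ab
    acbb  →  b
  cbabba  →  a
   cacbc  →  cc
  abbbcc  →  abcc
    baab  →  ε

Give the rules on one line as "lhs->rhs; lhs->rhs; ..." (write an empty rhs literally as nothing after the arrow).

  | baaa => ba
  | acaaca => acca
  | abbaab => aaab => ab
  | acbb => aab => b

aa->; bb->; cb->a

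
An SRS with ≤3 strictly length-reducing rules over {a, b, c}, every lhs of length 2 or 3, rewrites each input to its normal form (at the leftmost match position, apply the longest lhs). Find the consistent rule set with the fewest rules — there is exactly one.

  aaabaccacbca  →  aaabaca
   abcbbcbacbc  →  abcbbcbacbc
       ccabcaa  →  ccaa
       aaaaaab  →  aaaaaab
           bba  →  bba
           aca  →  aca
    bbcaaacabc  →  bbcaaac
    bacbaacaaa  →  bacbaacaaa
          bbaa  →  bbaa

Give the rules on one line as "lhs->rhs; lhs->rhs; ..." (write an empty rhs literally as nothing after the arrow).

  | aaabaccacbca => aaabacabca => aaabaca
  | abcbbcbacbc
  | ccabcaa => ccaa
  | aaaaaab

cab->; cac->a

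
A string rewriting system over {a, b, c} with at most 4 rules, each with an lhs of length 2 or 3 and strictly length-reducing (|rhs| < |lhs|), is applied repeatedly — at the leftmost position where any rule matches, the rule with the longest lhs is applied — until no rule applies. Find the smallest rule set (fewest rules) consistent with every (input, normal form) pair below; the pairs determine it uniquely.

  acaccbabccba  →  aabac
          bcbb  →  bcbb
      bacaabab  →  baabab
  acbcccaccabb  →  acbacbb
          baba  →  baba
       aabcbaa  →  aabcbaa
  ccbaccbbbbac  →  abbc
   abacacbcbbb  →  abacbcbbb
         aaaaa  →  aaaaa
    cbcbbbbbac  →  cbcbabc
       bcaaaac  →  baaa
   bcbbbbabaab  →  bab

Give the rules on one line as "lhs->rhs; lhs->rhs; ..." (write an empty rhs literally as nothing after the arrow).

aac->aa; bba->ac; ca->; cc->b

  | acaccbabccba => accbabccba => abbabccba => aacbccba => aabccba => aabbba => aabac
  | bcbb
  | bacaabab => baabab
  | acbcccaccabb => acbbcaccabb => acbbccabb => acbbbabb => acbacbb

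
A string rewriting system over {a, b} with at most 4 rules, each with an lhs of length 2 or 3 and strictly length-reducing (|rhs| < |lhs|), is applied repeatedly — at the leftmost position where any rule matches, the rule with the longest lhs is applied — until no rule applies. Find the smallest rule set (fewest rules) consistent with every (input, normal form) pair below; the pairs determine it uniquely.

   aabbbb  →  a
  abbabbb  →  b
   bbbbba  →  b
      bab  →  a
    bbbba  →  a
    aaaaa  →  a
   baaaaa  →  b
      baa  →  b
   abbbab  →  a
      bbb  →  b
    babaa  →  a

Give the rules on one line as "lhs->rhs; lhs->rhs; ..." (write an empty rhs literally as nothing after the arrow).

  | aabbbb => abbbb => bbbb => abb => bb => a
  | abbabbb => bbabbb => aabbb => abbb => bbb => ab => b
  | bbbbba => abbba => bbba => aba => ba => b
  | bab => bb => a

aa->a; ab->b; ba->b; bb->a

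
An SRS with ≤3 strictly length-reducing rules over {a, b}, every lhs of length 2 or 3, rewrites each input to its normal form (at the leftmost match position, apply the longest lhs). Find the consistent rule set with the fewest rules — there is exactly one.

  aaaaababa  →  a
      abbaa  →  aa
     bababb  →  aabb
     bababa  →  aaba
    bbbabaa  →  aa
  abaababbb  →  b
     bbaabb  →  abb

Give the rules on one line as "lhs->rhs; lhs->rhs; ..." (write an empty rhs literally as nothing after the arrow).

aaa->; baa->ab; bab->a

  | aaaaababa => aababa => aaaa => a
  | abbaa => abab => aa
  | bababb => aabb
  | bababa => aaba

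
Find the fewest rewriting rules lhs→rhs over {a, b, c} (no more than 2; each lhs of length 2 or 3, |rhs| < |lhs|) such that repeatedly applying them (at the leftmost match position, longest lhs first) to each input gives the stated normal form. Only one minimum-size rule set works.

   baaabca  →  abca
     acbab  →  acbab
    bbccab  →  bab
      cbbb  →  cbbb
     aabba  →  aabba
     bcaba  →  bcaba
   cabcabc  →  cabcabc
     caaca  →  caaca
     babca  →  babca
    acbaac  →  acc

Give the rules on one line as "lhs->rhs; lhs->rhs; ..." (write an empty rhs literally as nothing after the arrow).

baa->; bcc->

  | baaabca => abca
  | acbab
  | bbccab => bab
  | cbbb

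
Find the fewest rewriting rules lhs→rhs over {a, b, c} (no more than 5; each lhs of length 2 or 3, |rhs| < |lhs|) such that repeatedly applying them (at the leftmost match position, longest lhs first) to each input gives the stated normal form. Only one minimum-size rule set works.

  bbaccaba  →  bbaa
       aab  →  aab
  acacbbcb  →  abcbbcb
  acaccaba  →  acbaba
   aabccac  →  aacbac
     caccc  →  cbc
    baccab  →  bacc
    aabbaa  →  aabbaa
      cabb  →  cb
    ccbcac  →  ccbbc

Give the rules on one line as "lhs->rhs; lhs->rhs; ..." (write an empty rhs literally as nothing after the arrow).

  | bbaccaba => bbacca => bbaca => bbaa
  | aab
  | acacbbcb => abcbbcb
  | acaccaba => abccaba => acbaba

bcc->cb; ca->a; cab->c; cac->bc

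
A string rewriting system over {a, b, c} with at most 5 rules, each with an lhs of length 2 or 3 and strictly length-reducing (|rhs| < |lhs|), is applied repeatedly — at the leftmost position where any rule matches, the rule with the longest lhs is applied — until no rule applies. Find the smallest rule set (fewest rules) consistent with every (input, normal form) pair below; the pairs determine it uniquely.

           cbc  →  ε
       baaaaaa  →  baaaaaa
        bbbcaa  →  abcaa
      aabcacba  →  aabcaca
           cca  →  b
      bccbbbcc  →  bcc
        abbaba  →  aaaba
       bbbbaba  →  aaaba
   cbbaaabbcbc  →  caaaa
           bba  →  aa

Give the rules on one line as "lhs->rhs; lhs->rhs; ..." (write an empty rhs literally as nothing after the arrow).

bb->a; cb->c; cbc->; cca->b

  | cbc => ε
  | baaaaaa
  | bbbcaa => abcaa
  | aabcacba => aabcaca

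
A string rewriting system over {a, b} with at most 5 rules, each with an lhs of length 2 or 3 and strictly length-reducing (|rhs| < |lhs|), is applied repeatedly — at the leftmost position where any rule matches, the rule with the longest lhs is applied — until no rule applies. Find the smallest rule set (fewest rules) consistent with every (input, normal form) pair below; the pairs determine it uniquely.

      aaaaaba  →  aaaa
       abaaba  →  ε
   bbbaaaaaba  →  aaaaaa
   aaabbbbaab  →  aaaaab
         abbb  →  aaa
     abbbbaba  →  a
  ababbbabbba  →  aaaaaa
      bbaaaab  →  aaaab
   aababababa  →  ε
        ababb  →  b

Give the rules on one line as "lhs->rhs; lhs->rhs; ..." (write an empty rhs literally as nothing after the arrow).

  | aaaaaba => aaaa
  | abaaba => aba => ε
  | bbbaaaaaba => aaaaaaaba => aaaaaa
  | aaabbbbaab => aaaaabaab => aaaaab

aba->; ba->a; bb->b; bbb->aa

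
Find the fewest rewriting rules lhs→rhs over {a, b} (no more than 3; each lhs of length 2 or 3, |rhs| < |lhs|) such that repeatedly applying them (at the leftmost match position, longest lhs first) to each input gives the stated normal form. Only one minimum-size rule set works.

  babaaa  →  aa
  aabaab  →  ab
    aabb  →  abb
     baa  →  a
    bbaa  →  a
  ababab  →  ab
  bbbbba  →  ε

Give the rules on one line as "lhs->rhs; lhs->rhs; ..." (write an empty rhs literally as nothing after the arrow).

  | babaaa => baaa => aa
  | aabaab => abaab => aab => ab
  | aabb => abb
  | baa => a

aab->ab; ba->; bba->ba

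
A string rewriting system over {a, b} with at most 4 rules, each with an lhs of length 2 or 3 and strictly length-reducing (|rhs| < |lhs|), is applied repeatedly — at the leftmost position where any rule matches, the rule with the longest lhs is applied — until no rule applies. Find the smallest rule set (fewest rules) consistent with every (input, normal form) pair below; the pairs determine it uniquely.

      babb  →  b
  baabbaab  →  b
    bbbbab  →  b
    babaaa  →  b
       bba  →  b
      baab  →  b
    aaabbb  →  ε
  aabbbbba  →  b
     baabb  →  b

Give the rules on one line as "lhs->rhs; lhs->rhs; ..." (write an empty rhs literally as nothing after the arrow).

ab->; ba->b; bb->b

  | babb => bbb => bb => b
  | baabbaab => babbaab => bbbaab => bbaab => baab => bab => bb => b
  | bbbbab => bbbab => bbab => bab => bb => b
  | babaaa => bbaaa => baaa => baa => ba => b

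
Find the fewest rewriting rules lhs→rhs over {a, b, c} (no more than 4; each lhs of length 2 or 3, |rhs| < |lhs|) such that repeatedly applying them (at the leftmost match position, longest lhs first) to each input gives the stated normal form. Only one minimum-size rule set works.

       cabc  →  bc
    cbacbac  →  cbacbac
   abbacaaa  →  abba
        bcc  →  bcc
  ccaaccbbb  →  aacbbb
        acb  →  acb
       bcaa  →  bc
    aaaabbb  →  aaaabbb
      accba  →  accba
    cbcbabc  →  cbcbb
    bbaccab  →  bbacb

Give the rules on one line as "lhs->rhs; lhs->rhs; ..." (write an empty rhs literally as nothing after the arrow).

  | cabc => bc
  | cbacbac
  | abbacaaa => abbaca => abba
  | bcc

abc->b; ca->; caa->c; ccc->aa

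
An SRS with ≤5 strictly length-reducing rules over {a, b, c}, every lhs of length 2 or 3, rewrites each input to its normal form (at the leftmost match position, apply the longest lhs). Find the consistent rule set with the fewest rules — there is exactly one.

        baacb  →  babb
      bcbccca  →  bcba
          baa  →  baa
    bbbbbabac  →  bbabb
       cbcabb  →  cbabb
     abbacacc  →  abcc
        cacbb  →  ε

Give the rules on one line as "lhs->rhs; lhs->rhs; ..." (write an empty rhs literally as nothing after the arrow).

  | baacb => babb
  | bcbccca => bcbcca => bcbca => bcba
  | baa
  | bbbbbabac => bbabac => bbabb

ac->b; aca->bb; bbb->; ca->a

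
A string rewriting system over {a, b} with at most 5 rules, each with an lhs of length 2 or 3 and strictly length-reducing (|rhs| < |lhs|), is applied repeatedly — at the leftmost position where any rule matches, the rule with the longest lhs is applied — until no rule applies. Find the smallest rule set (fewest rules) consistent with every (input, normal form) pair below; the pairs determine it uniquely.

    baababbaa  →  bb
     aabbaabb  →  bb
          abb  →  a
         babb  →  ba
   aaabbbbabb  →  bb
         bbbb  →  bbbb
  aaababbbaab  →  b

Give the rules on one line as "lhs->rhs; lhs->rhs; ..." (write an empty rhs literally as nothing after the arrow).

  | baababbaa => babbaa => baaa => bab => bb
  | aabbaabb => aaaabb => ababb => bb
  | abb => a
  | babb => ba

aaa->ab; ab->b; aba->; abb->a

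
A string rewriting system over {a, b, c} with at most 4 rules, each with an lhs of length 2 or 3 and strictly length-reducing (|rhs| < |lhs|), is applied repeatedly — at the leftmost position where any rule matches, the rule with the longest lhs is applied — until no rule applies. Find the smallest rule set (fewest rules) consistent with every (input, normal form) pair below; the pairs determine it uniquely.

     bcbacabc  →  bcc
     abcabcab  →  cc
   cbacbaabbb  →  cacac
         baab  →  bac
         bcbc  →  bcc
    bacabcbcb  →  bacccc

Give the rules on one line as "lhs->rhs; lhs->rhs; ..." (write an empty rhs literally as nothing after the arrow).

ab->c; bca->bc; cb->c; cca->ca

  | bcbacabc => bcacabc => bccabc => bcabc => bcbc => bcc
  | abcabcab => ccabcab => cabcab => cccab => ccab => cab => cc
  | cbacbaabbb => cacbaabbb => cacaabbb => cacacbb => cacacb => cacac
  | baab => bac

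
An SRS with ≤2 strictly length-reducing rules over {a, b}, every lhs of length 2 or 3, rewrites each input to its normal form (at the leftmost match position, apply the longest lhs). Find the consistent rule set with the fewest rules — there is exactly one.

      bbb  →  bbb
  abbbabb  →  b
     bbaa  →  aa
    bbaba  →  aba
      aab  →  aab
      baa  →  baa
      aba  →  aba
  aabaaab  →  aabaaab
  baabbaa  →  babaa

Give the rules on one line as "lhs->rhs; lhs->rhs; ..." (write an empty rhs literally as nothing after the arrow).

abb->b; bba->a

  | bbb
  | abbbabb => bbabb => abb => b
  | bbaa => aa
  | bbaba => aba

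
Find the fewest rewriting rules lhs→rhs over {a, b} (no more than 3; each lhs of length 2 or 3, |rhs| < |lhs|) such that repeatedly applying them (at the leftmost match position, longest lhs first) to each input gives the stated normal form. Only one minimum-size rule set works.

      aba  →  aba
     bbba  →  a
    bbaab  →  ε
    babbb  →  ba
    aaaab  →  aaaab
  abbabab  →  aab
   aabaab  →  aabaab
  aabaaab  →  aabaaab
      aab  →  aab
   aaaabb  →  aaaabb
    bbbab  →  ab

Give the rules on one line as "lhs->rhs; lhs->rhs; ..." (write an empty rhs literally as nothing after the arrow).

bba->bb; bbb->

  | aba
  | bbba => a
  | bbaab => bbab => bbb => ε
  | babbb => ba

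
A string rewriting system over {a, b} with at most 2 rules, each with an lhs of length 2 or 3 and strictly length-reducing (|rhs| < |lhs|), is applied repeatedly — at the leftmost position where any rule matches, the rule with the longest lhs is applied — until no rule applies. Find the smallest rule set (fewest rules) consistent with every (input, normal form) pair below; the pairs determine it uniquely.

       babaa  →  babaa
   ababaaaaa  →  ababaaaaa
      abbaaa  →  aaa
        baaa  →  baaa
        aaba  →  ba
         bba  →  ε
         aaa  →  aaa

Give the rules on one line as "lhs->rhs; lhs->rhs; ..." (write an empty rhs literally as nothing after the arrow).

aab->b; bba->

  | babaa
  | ababaaaaa
  | abbaaa => aaa
  | baaa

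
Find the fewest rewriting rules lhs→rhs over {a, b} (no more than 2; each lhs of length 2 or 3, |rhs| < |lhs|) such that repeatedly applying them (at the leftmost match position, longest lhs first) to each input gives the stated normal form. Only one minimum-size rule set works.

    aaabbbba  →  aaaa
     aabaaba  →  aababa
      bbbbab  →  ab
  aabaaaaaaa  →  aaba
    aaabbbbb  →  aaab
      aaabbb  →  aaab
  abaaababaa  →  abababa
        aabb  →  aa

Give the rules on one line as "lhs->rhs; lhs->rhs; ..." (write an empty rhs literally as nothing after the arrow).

baa->ba; bb->

  | aaabbbba => aaabba => aaaa
  | aabaaba => aababa
  | bbbbab => bbab => ab
  | aabaaaaaaa => aabaaaaaa => aabaaaaa => aabaaaa => aabaaa => aabaa => aaba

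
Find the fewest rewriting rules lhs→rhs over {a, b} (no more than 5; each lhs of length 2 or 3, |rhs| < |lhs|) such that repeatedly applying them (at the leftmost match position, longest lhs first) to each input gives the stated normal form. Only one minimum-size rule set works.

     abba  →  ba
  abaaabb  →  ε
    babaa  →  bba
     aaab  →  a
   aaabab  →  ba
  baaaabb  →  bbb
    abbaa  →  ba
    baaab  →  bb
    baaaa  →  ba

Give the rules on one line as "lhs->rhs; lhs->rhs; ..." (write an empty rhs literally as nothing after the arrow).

aab->ba; ab->; baa->ba; bab->bb

  | abba => ba
  | abaaabb => aaabb => abab => ab => ε
  | babaa => bbaa => bba
  | aaab => aba => a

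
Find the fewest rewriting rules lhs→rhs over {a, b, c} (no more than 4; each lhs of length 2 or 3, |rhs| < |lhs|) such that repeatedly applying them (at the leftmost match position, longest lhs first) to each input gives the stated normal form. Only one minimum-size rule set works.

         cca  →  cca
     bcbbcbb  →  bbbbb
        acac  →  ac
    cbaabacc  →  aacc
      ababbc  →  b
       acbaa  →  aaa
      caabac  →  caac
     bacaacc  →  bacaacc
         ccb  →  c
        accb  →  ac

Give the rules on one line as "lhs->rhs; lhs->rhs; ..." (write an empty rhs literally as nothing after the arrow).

ab->; bc->b; cac->c; cb->

  | cca
  | bcbbcbb => bbbcbb => bbbbb
  | acac => ac
  | cbaabacc => aabacc => aacc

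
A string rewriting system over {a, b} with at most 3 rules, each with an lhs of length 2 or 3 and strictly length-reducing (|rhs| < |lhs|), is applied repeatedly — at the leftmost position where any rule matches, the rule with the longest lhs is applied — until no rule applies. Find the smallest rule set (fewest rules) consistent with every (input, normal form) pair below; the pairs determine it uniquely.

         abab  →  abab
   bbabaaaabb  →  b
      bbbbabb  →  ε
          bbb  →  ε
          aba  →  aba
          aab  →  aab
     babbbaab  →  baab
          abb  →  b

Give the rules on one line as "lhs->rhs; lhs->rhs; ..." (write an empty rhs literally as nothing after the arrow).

abb->bb; bb->b; bbb->

  | abab
  | bbabaaaabb => babaaaabb => babaaabb => babaabb => bababb => babbb => bbbb => b
  | bbbbabb => babb => bbb => ε
  | bbb => ε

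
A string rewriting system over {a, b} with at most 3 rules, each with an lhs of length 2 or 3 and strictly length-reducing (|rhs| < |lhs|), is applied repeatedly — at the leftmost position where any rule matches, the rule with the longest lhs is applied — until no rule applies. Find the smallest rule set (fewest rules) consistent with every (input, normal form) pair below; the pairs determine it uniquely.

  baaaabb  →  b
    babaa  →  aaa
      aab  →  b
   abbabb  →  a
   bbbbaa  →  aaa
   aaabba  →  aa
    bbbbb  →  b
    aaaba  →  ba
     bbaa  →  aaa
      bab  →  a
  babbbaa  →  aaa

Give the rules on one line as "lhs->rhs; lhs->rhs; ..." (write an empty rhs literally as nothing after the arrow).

  | baaaabb => baaabb => baabb => babb => bbb => ab => b
  | babaa => bbaa => aaa
  | aab => ab => b
  | abbabb => bbabb => aabb => abb => bb => a

ab->b; bb->a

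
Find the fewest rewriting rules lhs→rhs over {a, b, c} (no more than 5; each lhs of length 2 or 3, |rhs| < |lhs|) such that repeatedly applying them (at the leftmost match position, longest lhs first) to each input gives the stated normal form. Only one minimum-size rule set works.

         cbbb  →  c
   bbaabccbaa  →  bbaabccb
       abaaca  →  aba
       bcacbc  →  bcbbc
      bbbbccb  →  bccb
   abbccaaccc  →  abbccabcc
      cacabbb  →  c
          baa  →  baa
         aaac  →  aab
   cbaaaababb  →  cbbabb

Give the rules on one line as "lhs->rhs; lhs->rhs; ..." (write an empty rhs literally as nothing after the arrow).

ac->b; aca->; bbb->; cba->cb

  | cbbb => c
  | bbaabccbaa => bbaabccba => bbaabccb
  | abaaca => aba
  | bcacbc => bcbbc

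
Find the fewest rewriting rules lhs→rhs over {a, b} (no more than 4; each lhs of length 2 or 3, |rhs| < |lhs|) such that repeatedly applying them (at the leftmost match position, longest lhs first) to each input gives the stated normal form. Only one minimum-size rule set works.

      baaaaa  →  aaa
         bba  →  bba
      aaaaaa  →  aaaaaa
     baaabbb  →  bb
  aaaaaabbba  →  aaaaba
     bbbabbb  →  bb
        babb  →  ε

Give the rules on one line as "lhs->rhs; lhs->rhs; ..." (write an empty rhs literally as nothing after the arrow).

abb->b; baa->; bab->bb; bbb->

  | baaaaa => aaa
  | bba
  | aaaaaa
  | baaabbb => abbb => bb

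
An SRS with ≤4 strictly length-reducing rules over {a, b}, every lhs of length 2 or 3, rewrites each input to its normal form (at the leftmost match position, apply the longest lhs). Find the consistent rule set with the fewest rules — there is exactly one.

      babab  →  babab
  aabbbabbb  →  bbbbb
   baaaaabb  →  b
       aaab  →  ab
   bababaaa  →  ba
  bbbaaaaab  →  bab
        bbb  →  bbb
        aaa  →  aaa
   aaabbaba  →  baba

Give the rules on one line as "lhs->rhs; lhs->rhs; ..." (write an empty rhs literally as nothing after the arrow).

aab->b; abb->b; baa->

  | babab
  | aabbbabbb => bbbabbb => bbbbb
  | baaaaabb => aaabb => abb => b
  | aaab => ab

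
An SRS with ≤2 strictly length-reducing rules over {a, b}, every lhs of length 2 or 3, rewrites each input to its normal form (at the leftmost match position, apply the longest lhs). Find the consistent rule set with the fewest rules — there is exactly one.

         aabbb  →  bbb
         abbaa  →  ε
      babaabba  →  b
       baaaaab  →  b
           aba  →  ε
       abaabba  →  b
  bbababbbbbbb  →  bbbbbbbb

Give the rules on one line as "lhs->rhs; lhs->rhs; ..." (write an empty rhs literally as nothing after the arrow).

ab->b; ba->

  | aabbb => abbb => bbb
  | abbaa => bbaa => ba => ε
  | babaabba => baabba => abba => bba => b
  | baaaaab => aaaab => aaab => aab => ab => b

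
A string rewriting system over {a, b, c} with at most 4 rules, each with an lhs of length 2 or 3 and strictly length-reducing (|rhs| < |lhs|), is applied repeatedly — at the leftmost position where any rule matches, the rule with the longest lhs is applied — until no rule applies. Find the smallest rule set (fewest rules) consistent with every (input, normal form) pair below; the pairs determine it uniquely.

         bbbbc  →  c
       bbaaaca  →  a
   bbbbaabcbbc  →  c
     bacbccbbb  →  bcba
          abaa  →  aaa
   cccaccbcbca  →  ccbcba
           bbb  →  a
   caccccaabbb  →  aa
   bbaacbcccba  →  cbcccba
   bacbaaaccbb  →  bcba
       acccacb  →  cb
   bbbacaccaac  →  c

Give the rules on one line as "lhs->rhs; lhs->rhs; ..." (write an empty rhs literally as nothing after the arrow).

  | bbbbc => abbc => abc => ac => c
  | bbaaaca => aaaaca => aaaca => aaca => aca => ca => a
  | bbbbaabcbbc => abbaabcbbc => abaabcbbc => aaabcbbc => aaacbbc => aacbbc => acbbc => cbbc => cac => ac => c
  | bacbccbbb => bcbccbbb => bcbccab => bcbcab => bcbab => bcba

ab->a; ac->c; bb->a; ca->a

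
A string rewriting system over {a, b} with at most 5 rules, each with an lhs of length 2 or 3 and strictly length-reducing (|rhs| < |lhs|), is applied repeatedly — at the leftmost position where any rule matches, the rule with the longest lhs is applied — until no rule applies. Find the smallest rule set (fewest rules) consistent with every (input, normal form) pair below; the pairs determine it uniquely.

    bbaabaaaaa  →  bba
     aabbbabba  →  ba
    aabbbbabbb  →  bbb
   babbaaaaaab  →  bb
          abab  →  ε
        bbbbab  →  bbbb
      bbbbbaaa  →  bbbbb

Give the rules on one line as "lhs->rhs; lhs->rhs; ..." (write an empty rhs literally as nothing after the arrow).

  | bbaabaaaaa => bbabaaaaa => bbaaaaa => bbaa => bba
  | aabbbabba => abbbabba => babba => ba
  | aabbbbabbb => abbbbabbb => bbabbb => bbb
  | babbaaaaaab => baaaaaab => baaab => bb

aa->a; aaa->; ab->; abb->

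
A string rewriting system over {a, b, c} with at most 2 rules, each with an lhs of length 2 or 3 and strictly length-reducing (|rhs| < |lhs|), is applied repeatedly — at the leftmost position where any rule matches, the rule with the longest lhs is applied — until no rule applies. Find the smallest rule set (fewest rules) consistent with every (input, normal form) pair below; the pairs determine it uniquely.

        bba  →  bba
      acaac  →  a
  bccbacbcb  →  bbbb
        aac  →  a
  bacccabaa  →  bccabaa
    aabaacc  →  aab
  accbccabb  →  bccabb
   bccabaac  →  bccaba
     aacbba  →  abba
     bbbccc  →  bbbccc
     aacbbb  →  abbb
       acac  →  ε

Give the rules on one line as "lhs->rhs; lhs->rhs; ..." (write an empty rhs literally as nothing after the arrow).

ac->; cb->b

  | bba
  | acaac => aac => a
  | bccbacbcb => bcbacbcb => bbacbcb => bbbcb => bbbb
  | aac => a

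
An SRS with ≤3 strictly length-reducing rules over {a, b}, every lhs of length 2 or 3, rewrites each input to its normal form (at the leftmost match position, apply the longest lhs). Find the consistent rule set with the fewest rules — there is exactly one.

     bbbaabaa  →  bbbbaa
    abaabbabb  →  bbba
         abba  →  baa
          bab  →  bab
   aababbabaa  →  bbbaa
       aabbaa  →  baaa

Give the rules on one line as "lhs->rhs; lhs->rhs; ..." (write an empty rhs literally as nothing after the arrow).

  | bbbaabaa => bbbabaa => bbbbaa
  | abaabbabb => baabbabb => babaabb => bbaabb => bbaba => bbba
  | abba => baa
  | bab

aba->ba; abb->ba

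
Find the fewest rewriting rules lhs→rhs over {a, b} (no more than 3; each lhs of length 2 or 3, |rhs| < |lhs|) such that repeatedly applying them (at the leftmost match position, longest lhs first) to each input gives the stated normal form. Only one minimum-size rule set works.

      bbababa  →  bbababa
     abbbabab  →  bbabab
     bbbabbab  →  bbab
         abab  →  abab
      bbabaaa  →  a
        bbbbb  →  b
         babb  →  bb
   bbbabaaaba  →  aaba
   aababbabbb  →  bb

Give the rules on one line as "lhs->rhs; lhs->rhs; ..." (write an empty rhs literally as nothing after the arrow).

abb->b; baa->a; bbb->b

  | bbababa
  | abbbabab => bbabab
  | bbbabbab => babbab => bbab
  | abab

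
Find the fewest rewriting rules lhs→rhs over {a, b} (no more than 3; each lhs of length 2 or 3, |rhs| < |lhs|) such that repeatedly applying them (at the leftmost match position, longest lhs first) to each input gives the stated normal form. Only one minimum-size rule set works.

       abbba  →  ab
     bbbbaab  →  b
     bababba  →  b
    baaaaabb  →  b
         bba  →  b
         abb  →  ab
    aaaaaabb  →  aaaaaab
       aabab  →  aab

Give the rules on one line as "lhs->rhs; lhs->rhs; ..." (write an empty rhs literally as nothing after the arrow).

ba->b; bb->b

  | abbba => abba => aba => ab
  | bbbbaab => bbbaab => bbaab => baab => bab => bb => b
  | bababba => bbabba => babba => bbba => bba => ba => b
  | baaaaabb => baaaabb => baaabb => baabb => babb => bbb => bb => b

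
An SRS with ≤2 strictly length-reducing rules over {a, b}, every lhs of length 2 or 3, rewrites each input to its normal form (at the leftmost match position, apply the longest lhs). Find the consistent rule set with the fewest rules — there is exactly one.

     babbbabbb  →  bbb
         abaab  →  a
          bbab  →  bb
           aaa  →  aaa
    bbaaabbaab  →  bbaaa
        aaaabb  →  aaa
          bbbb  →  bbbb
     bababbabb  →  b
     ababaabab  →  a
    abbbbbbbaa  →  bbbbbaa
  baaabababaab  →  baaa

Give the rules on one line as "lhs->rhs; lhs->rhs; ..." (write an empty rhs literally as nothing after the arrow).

  | babbbabbb => bbabbb => bbb
  | abaab => aab => a
  | bbab => bb
  | aaa

ab->; abb->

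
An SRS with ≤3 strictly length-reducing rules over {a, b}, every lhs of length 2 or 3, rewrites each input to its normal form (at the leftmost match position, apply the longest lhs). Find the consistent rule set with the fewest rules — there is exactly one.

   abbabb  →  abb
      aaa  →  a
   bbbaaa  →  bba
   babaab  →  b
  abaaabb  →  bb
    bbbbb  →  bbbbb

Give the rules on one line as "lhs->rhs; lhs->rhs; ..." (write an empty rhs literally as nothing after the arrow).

  | abbabb => abb
  | aaa => a
  | bbbaaa => bba
  | babaab => aab => b

aa->; baa->; bab->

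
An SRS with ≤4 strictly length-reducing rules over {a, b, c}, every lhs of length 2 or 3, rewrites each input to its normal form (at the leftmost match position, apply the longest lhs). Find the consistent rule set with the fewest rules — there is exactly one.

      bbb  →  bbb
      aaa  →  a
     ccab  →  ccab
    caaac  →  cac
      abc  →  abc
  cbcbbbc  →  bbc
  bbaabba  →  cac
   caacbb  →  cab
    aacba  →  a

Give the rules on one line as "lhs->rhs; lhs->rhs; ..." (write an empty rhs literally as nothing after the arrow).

  | bbb
  | aaa => aa => a
  | ccab
  | caaac => caac => cac

aa->a; bba->c; cb->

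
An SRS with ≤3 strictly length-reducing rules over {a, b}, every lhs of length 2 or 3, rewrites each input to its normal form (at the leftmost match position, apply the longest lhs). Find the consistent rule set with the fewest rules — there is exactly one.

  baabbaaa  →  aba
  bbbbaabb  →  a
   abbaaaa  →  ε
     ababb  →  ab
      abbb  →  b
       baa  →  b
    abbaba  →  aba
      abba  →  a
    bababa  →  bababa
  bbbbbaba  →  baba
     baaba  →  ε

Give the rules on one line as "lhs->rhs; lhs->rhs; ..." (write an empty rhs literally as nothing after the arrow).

  | baabbaaa => bbbaaa => abaaa => aba
  | bbbbaabb => abbaabb => aaaabb => aabb => bb => a
  | abbaaaa => aaaaaa => aaaa => aa => ε
  | ababb => abaa => ab

aa->; bb->a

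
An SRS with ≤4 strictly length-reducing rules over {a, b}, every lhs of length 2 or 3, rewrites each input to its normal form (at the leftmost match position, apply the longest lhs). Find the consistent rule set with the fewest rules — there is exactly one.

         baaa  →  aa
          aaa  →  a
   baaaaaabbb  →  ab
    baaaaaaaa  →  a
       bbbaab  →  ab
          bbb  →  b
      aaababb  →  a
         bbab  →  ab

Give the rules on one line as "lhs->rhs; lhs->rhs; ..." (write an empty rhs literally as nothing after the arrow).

  | baaa => aa
  | aaa => a
  | baaaaaabbb => aaaaabbb => aaabbb => abbb => ab
  | baaaaaaaa => aaaaaaa => aaaaa => aaa => a

aaa->a; ba->; bb->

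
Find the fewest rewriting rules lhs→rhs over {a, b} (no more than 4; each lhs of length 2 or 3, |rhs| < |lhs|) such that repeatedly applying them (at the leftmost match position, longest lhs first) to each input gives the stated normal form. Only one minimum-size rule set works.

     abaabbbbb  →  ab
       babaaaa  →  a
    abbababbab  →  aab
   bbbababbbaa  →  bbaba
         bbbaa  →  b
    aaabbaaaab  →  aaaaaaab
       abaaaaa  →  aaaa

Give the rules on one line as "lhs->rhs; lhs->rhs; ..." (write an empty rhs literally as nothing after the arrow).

  | abaabbbbb => abbbbb => abbb => ab
  | babaaaa => baaa => a
  | abbababbab => aababbab => aabaab => aab
  | bbbababbbaa => bbababbbaa => bbababaa => bbaba

abb->a; baa->; bbb->bb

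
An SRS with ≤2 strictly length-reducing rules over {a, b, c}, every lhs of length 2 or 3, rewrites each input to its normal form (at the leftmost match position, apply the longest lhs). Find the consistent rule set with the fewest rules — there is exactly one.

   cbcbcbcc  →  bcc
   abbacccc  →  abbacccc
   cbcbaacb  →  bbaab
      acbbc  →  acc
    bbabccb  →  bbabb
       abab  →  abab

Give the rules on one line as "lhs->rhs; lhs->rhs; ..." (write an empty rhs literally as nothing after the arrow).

  | cbcbcbcc => bcbcbcc => bbcbcc => ccbcc => cbcc => bcc
  | abbacccc
  | cbcbaacb => bcbaacb => bbaacb => bbaab
  | acbbc => abbc => acc

bbc->cc; cb->b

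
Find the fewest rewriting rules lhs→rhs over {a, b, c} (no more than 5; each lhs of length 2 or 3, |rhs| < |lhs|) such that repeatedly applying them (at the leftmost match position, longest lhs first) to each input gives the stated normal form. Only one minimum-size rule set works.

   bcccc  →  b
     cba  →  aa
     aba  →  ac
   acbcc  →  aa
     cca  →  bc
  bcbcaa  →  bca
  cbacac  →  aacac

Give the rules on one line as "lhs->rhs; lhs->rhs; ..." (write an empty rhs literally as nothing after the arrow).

  | bcccc => bcc => b
  | cba => aa
  | aba => ac
  | acbcc => aacc => aa

ba->c; cb->a; cc->; cca->bc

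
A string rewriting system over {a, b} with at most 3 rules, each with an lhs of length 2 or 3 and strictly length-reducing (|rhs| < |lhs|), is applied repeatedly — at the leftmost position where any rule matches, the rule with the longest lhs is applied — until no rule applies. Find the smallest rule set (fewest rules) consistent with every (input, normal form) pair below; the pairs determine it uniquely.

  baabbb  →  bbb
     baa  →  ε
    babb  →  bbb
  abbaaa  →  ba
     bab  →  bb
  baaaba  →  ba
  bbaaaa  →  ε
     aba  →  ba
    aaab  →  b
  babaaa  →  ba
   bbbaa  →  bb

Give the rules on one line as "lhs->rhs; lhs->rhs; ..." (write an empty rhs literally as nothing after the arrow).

ab->b; baa->

  | baabbb => bbb
  | baa => ε
  | babb => bbb
  | abbaaa => bbaaa => ba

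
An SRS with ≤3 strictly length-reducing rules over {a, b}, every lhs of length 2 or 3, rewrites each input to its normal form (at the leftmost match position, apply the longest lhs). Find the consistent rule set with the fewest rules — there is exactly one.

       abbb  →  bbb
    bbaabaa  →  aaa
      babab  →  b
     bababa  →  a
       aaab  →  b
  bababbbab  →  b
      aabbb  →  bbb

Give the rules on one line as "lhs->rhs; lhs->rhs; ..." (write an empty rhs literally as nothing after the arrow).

ab->b; aba->a; ba->a

  | abbb => bbb
  | bbaabaa => baabaa => aabaa => aaa
  | babab => abab => ab => b
  | bababa => ababa => aba => a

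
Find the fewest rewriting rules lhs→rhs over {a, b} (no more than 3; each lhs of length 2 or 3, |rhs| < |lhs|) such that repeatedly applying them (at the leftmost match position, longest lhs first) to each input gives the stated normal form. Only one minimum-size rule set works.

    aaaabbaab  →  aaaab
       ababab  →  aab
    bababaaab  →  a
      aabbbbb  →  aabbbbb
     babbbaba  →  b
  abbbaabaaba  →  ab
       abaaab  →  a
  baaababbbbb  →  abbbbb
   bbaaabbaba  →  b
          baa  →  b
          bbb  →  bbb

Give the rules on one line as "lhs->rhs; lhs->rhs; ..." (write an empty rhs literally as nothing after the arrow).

  | aaaabbaab => aaaabbab => aaaab
  | ababab => aab
  | bababaaab => abaaab => abaab => abab => a
  | aabbbbb

ba->b; bab->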